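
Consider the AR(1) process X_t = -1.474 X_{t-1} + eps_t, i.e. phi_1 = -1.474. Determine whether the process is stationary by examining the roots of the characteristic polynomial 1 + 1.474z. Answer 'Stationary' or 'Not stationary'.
\text{Not stationary}

The AR(p) characteristic polynomial is P(z) = 1 + 1.474z.
Stationarity requires all roots to lie outside the unit circle, i.e. |z| > 1 for every root.
This is linear in z: 1 + (1.474) z = 0  =>  z = -1/(1.474) = -0.678426,  |z| = 0.678426.
Moduli of all roots: 0.6784.
All moduli strictly greater than 1? No.
Verdict: Not stationary.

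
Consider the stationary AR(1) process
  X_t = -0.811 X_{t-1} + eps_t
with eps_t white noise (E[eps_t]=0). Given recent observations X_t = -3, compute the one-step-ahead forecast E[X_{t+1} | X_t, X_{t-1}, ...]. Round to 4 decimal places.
E[X_{t+1} \mid \mathcal F_t] = 2.4330

For an AR(p) model X_t = c + sum_i phi_i X_{t-i} + eps_t, the
one-step-ahead conditional mean is
  E[X_{t+1} | X_t, ...] = c + sum_i phi_i X_{t+1-i}.
Substitute known values:
  E[X_{t+1} | ...] = (-0.811) * (-3)
                   = 2.4330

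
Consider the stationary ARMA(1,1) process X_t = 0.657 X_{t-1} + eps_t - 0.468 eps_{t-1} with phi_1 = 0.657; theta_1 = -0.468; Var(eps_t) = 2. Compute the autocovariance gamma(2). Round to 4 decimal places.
\gamma(2) = 0.3026

Multiply the model equation by X_{t-k} and take expectations. With theta_0 = psi_0 = 1 and psi_j the MA(infinity) weights, this gives
  gamma(k) - sum_i phi_i gamma(k-i) = c_k,
  c_k = sigma^2 * sum_{j=k..q} theta_j psi_{j-k}   (c_k = 0 for k > q),
using gamma(-m) = gamma(m).
psi-weights needed (psi_j = theta_j + sum_i phi_i psi_{j-i}):
  psi_1 = theta_1 + phi_1 = -0.468 + (0.657) = 0.189
Right-hand sides:
  c_0 = sigma^2 (1 + theta_1 psi_1) = 2 * (1 + (-0.468)(0.189)) = 2 * 0.911548 = 1.823096
  c_1 = sigma^2 theta_1 = 2 * (-0.468) = -0.936
  c_2 = 0
Equations for k = 0 and k = 1 (AR order 1):
  gamma(0) = phi_1 gamma(1) + c_0
  gamma(1) = phi_1 gamma(0) + c_1
Substituting the second into the first: gamma(0) (1 - phi_1^2) = c_0 + phi_1 c_1, so
  gamma(0) = (c_0 + phi_1 c_1) / (1 - phi_1^2) = (1.823096 + (0.657)(-0.936)) / (1 - (0.657)^2) = 1.208144 / 0.568351 = 2.1257.
  gamma(1) = phi_1 gamma(0) + c_1 = (0.657)(2.1257) + (-0.936) = 0.460585.
For k = 2 (> q): gamma(2) = phi_1 gamma(1) = (0.657)(0.460585) = 0.302604.
Therefore gamma(2) = 0.3026 (to 4 decimal places).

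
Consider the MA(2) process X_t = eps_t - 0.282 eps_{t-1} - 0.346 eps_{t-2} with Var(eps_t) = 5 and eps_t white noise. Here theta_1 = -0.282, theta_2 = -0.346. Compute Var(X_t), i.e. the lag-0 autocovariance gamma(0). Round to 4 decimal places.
\gamma(0) = 5.9962

For an MA(q) process X_t = eps_t + sum_i theta_i eps_{t-i} with
Var(eps_t) = sigma^2, the variance is
  gamma(0) = sigma^2 * (1 + sum_i theta_i^2).
  sum_i theta_i^2 = (-0.282)^2 + (-0.346)^2 = 0.079524 + 0.119716 = 0.19924.
  gamma(0) = 5 * (1 + 0.19924) = 5 * 1.19924 = 5.9962.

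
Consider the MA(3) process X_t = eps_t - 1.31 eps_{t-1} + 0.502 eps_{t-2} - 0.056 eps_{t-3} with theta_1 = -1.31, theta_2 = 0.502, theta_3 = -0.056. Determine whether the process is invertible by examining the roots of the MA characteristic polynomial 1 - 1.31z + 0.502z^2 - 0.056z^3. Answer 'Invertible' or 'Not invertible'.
\text{Invertible}

The MA(q) characteristic polynomial is P(z) = 1 - 1.31z + 0.502z^2 - 0.056z^3.
Invertibility requires all roots to lie outside the unit circle, i.e. |z| > 1 for every root.
Degree 3: look for a simple real root z0 first, then factor out (1 - z/z0) and solve the remaining quadratic.
Testing z0 = 5: P(5) = 1 + (-1.31)(5) + (0.502)(5)^2 + (-0.056)(5)^3
  = 1 + (-6.55) + (12.55) + (-7) = 0.  So z_0 = 5 is a root, |z_0| = 5.
Divide out the factor (1 - 0.2 z) = (1 - z/z0) (since 1/z0 = 0.2):
  P(z) = (1 - 0.2 z)(1 + (-1.11) z + (0.28) z^2)
  [check: z-coef -1.11 - (0.2) = -1.31; z^2-coef 0.28 - (0.2)(-1.11) = 0.502; z^3-coef -(0.2)(0.28) = -0.056.]
Remaining roots from the quadratic factor 1 + (-1.11) z + (0.28) z^2:
  Set 1 + (-1.11) z + (0.28) z^2 = 0, i.e. a z^2 + b z + c = 0 with a = 0.28, b = -1.11, c = 1.
  Discriminant D = b^2 - 4ac = (-1.11)^2 - 4*(0.28)*1 = 1.2321 - (1.12) = 0.1121.
  D >= 0, so the roots are real: z = (-b +/- sqrt(D)) / (2a) = (1.11 +/- 0.334813) / (0.56).
    z_1 = (1.11 + 0.334813) / (0.56) = 2.58,   |z_1| = 2.58.
    z_2 = (1.11 - 0.334813) / (0.56) = 1.3843,   |z_2| = 1.3843.
Moduli of all roots: 5.0000, 2.5800, 1.3843.
All moduli strictly greater than 1? Yes.
Verdict: Invertible.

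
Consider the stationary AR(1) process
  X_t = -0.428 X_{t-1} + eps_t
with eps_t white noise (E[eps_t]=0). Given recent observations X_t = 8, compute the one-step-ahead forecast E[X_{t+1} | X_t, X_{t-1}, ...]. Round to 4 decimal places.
E[X_{t+1} \mid \mathcal F_t] = -3.4240

For an AR(p) model X_t = c + sum_i phi_i X_{t-i} + eps_t, the
one-step-ahead conditional mean is
  E[X_{t+1} | X_t, ...] = c + sum_i phi_i X_{t+1-i}.
Substitute known values:
  E[X_{t+1} | ...] = (-0.428) * (8)
                   = -3.4240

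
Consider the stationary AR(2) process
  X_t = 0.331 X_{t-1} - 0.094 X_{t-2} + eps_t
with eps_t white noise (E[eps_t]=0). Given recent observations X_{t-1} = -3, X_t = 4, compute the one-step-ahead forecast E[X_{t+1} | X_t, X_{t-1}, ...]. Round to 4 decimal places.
E[X_{t+1} \mid \mathcal F_t] = 1.6060

For an AR(p) model X_t = c + sum_i phi_i X_{t-i} + eps_t, the
one-step-ahead conditional mean is
  E[X_{t+1} | X_t, ...] = c + sum_i phi_i X_{t+1-i}.
Substitute known values:
  E[X_{t+1} | ...] = (0.331) * (4) + (-0.094) * (-3)
                   = 1.6060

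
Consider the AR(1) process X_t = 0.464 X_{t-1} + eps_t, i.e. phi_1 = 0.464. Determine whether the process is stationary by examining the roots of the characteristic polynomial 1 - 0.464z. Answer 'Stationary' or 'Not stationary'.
\text{Stationary}

The AR(p) characteristic polynomial is P(z) = 1 - 0.464z.
Stationarity requires all roots to lie outside the unit circle, i.e. |z| > 1 for every root.
This is linear in z: 1 + (-0.464) z = 0  =>  z = -1/(-0.464) = 2.155172,  |z| = 2.155172.
Moduli of all roots: 2.1552.
All moduli strictly greater than 1? Yes.
Verdict: Stationary.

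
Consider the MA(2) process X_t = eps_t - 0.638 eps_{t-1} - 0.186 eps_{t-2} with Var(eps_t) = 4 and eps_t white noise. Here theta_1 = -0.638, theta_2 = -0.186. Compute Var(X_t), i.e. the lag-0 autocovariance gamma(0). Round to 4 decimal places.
\gamma(0) = 5.7666

For an MA(q) process X_t = eps_t + sum_i theta_i eps_{t-i} with
Var(eps_t) = sigma^2, the variance is
  gamma(0) = sigma^2 * (1 + sum_i theta_i^2).
  sum_i theta_i^2 = (-0.638)^2 + (-0.186)^2 = 0.407044 + 0.034596 = 0.44164.
  gamma(0) = 4 * (1 + 0.44164) = 4 * 1.44164 = 5.76656, which rounds to 5.7666.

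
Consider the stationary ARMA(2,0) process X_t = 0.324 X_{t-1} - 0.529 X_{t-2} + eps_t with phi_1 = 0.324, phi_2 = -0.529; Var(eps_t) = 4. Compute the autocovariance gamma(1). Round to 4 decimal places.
\gamma(1) = 1.2323

Multiply the model equation by X_{t-k} and take expectations. With theta_0 = psi_0 = 1 and psi_j the MA(infinity) weights, this gives
  gamma(k) - sum_i phi_i gamma(k-i) = c_k,
  c_k = sigma^2 * sum_{j=k..q} theta_j psi_{j-k}   (c_k = 0 for k > q),
using gamma(-m) = gamma(m).
Pure AR (q = 0): c_0 = sigma^2 = 4, c_k = 0 for k >= 1.
Equations for k = 0, 1, 2 (AR order 2, c_2 = 0):
  (E0) gamma(0) = phi_1 gamma(1) + phi_2 gamma(2) + c_0
  (E1) gamma(1) = phi_1 gamma(0) + phi_2 gamma(1) + c_1
  (E2) gamma(2) = phi_1 gamma(1) + phi_2 gamma(0)
From (E1): gamma(1) = A gamma(0) + B with
  A = phi_1 / (1 - phi_2) = 0.324 / 1.529 = 0.211903,   B = c_1 / (1 - phi_2) = 0 / 1.529 = 0.
Insert (E2) into (E0): gamma(0) (1 - phi_2^2) = phi_1 (1 + phi_2) gamma(1) + c_0.
  phi_1 (1 + phi_2) = (0.324)(0.471) = 0.152604,   1 - phi_2^2 = 0.720159.
Replace gamma(1) by A gamma(0) + B and collect gamma(0):
  gamma(0) [0.720159 - (0.152604)(0.211903)] = c_0 = 4
  gamma(0) * 0.687822 = 4
  gamma(0) = 4 / 0.687822 = 5.81546.
  gamma(1) = A gamma(0) = (0.211903)(5.81546) = 1.232315.
Therefore gamma(1) = 1.2323 (to 4 decimal places).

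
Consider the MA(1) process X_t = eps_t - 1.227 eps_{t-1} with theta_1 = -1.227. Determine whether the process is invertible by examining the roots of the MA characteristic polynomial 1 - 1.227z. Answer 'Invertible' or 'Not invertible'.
\text{Not invertible}

The MA(q) characteristic polynomial is P(z) = 1 - 1.227z.
Invertibility requires all roots to lie outside the unit circle, i.e. |z| > 1 for every root.
This is linear in z: 1 + (-1.227) z = 0  =>  z = -1/(-1.227) = 0.814996,  |z| = 0.814996.
Moduli of all roots: 0.8150.
All moduli strictly greater than 1? No.
Verdict: Not invertible.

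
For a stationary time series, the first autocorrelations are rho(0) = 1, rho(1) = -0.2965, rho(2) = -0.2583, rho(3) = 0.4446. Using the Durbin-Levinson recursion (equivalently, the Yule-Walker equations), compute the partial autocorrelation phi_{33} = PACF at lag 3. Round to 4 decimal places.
\phi_{33} = 0.2900

The PACF at lag k is phi_{kk}, the last component of the solution
to the Yule-Walker system G_k phi = r_k where
  (G_k)_{ij} = rho(|i - j|), (r_k)_i = rho(i), i,j = 1..k.
Equivalently, Durbin-Levinson gives phi_{kk} iteratively:
  phi_{11} = rho(1)
  phi_{kk} = [rho(k) - sum_{j=1..k-1} phi_{k-1,j} rho(k-j)]
            / [1 - sum_{j=1..k-1} phi_{k-1,j} rho(j)],
  phi_{k,j} = phi_{k-1,j} - phi_{kk} phi_{k-1,k-j},  j = 1..k-1.
Step k = 1:
  phi_11 = rho(1) = -0.2965.
Step k = 2:
  phi_22 = [rho(2) - phi_11 rho(1)] / [1 - phi_11 rho(1)] = [-0.2583 - (-0.2965)(-0.2965)] / [1 - (-0.2965)(-0.2965)]
         = -0.34621225 / 0.91208775 = -0.379582.
  Update: phi_21 = phi_11 - phi_22 phi_11 = -0.2965 - (-0.379582)(-0.2965) = -0.409046.
Step k = 3:
  phi_33 = [rho(3) - phi_21 rho(2) - phi_22 rho(1)] / [1 - phi_21 rho(1) - phi_22 rho(2)]
    numerator   = 0.4446 - (-0.409046)(-0.2583) - (-0.379582)(-0.2965) = 0.22639727
    denominator = 1 - (-0.409046)(-0.2965) - (-0.379582)(-0.2583) = 0.78067175
  phi_33 = 0.22639727 / 0.78067175 = 0.29.
Therefore phi_{33} = 0.2900.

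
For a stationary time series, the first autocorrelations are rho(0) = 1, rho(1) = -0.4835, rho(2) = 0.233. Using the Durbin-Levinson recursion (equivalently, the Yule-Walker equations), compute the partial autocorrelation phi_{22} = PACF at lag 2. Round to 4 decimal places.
\phi_{22} = -0.0010

The PACF at lag k is phi_{kk}, the last component of the solution
to the Yule-Walker system G_k phi = r_k where
  (G_k)_{ij} = rho(|i - j|), (r_k)_i = rho(i), i,j = 1..k.
Equivalently, Durbin-Levinson gives phi_{kk} iteratively:
  phi_{11} = rho(1)
  phi_{kk} = [rho(k) - sum_{j=1..k-1} phi_{k-1,j} rho(k-j)]
            / [1 - sum_{j=1..k-1} phi_{k-1,j} rho(j)],
  phi_{k,j} = phi_{k-1,j} - phi_{kk} phi_{k-1,k-j},  j = 1..k-1.
Step k = 1:
  phi_11 = rho(1) = -0.4835.
Step k = 2:
  phi_22 = [rho(2) - phi_11 rho(1)] / [1 - phi_11 rho(1)] = [0.233 - (-0.4835)(-0.4835)] / [1 - (-0.4835)(-0.4835)]
         = -0.00077225 / 0.76622775 = -0.001.
Therefore phi_{22} = -0.0010.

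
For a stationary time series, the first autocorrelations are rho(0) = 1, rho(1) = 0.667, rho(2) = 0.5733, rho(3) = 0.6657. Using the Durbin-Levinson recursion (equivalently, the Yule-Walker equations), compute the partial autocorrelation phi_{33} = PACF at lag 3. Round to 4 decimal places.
\phi_{33} = 0.4139

The PACF at lag k is phi_{kk}, the last component of the solution
to the Yule-Walker system G_k phi = r_k where
  (G_k)_{ij} = rho(|i - j|), (r_k)_i = rho(i), i,j = 1..k.
Equivalently, Durbin-Levinson gives phi_{kk} iteratively:
  phi_{11} = rho(1)
  phi_{kk} = [rho(k) - sum_{j=1..k-1} phi_{k-1,j} rho(k-j)]
            / [1 - sum_{j=1..k-1} phi_{k-1,j} rho(j)],
  phi_{k,j} = phi_{k-1,j} - phi_{kk} phi_{k-1,k-j},  j = 1..k-1.
Step k = 1:
  phi_11 = rho(1) = 0.667.
Step k = 2:
  phi_22 = [rho(2) - phi_11 rho(1)] / [1 - phi_11 rho(1)] = [0.5733 - (0.667)(0.667)] / [1 - (0.667)(0.667)]
         = 0.128411 / 0.555111 = 0.231325.
  Update: phi_21 = phi_11 - phi_22 phi_11 = 0.667 - (0.231325)(0.667) = 0.512706.
Step k = 3:
  phi_33 = [rho(3) - phi_21 rho(2) - phi_22 rho(1)] / [1 - phi_21 rho(1) - phi_22 rho(2)]
    numerator   = 0.6657 - (0.512706)(0.5733) - (0.231325)(0.667) = 0.21747177
    denominator = 1 - (0.512706)(0.667) - (0.231325)(0.5733) = 0.52540634
  phi_33 = 0.21747177 / 0.52540634 = 0.4139.
Therefore phi_{33} = 0.4139.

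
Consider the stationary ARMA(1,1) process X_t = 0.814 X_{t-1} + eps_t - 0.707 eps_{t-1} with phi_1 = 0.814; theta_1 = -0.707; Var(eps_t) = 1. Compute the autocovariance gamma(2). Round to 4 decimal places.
\gamma(2) = 0.1096

Multiply the model equation by X_{t-k} and take expectations. With theta_0 = psi_0 = 1 and psi_j the MA(infinity) weights, this gives
  gamma(k) - sum_i phi_i gamma(k-i) = c_k,
  c_k = sigma^2 * sum_{j=k..q} theta_j psi_{j-k}   (c_k = 0 for k > q),
using gamma(-m) = gamma(m).
psi-weights needed (psi_j = theta_j + sum_i phi_i psi_{j-i}):
  psi_1 = theta_1 + phi_1 = -0.707 + (0.814) = 0.107
Right-hand sides:
  c_0 = sigma^2 (1 + theta_1 psi_1) = 1 * (1 + (-0.707)(0.107)) = 1 * 0.924351 = 0.924351
  c_1 = sigma^2 theta_1 = 1 * (-0.707) = -0.707
  c_2 = 0
Equations for k = 0 and k = 1 (AR order 1):
  gamma(0) = phi_1 gamma(1) + c_0
  gamma(1) = phi_1 gamma(0) + c_1
Substituting the second into the first: gamma(0) (1 - phi_1^2) = c_0 + phi_1 c_1, so
  gamma(0) = (c_0 + phi_1 c_1) / (1 - phi_1^2) = (0.924351 + (0.814)(-0.707)) / (1 - (0.814)^2) = 0.348853 / 0.337404 = 1.033933.
  gamma(1) = phi_1 gamma(0) + c_1 = (0.814)(1.033933) + (-0.707) = 0.134621.
For k = 2 (> q): gamma(2) = phi_1 gamma(1) = (0.814)(0.134621) = 0.109582.
Therefore gamma(2) = 0.1096 (to 4 decimal places).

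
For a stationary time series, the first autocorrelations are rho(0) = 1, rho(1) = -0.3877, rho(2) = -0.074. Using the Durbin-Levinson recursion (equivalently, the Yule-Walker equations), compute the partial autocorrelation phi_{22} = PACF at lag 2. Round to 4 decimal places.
\phi_{22} = -0.2640

The PACF at lag k is phi_{kk}, the last component of the solution
to the Yule-Walker system G_k phi = r_k where
  (G_k)_{ij} = rho(|i - j|), (r_k)_i = rho(i), i,j = 1..k.
Equivalently, Durbin-Levinson gives phi_{kk} iteratively:
  phi_{11} = rho(1)
  phi_{kk} = [rho(k) - sum_{j=1..k-1} phi_{k-1,j} rho(k-j)]
            / [1 - sum_{j=1..k-1} phi_{k-1,j} rho(j)],
  phi_{k,j} = phi_{k-1,j} - phi_{kk} phi_{k-1,k-j},  j = 1..k-1.
Step k = 1:
  phi_11 = rho(1) = -0.3877.
Step k = 2:
  phi_22 = [rho(2) - phi_11 rho(1)] / [1 - phi_11 rho(1)] = [-0.074 - (-0.3877)(-0.3877)] / [1 - (-0.3877)(-0.3877)]
         = -0.22431129 / 0.84968871 = -0.264.
Therefore phi_{22} = -0.2640.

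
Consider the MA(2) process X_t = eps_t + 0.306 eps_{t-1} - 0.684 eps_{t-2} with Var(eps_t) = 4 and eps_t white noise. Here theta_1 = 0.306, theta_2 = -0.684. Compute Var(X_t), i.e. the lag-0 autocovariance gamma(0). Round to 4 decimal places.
\gamma(0) = 6.2460

For an MA(q) process X_t = eps_t + sum_i theta_i eps_{t-i} with
Var(eps_t) = sigma^2, the variance is
  gamma(0) = sigma^2 * (1 + sum_i theta_i^2).
  sum_i theta_i^2 = (0.306)^2 + (-0.684)^2 = 0.093636 + 0.467856 = 0.561492.
  gamma(0) = 4 * (1 + 0.561492) = 4 * 1.561492 = 6.245968, which rounds to 6.2460.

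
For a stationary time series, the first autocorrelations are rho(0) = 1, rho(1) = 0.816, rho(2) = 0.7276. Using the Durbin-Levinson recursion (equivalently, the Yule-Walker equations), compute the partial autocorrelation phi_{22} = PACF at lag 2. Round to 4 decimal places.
\phi_{22} = 0.1848

The PACF at lag k is phi_{kk}, the last component of the solution
to the Yule-Walker system G_k phi = r_k where
  (G_k)_{ij} = rho(|i - j|), (r_k)_i = rho(i), i,j = 1..k.
Equivalently, Durbin-Levinson gives phi_{kk} iteratively:
  phi_{11} = rho(1)
  phi_{kk} = [rho(k) - sum_{j=1..k-1} phi_{k-1,j} rho(k-j)]
            / [1 - sum_{j=1..k-1} phi_{k-1,j} rho(j)],
  phi_{k,j} = phi_{k-1,j} - phi_{kk} phi_{k-1,k-j},  j = 1..k-1.
Step k = 1:
  phi_11 = rho(1) = 0.816.
Step k = 2:
  phi_22 = [rho(2) - phi_11 rho(1)] / [1 - phi_11 rho(1)] = [0.7276 - (0.816)(0.816)] / [1 - (0.816)(0.816)]
         = 0.061744 / 0.334144 = 0.1848.
Therefore phi_{22} = 0.1848.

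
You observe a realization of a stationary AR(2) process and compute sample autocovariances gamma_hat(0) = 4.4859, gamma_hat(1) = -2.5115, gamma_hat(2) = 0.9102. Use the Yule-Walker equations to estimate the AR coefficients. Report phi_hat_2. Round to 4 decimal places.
\hat\phi_{2} = -0.1610

The Yule-Walker equations for an AR(p) process read, in matrix form,
  Gamma_p phi = r_p,   with   (Gamma_p)_{ij} = gamma(|i - j|),
                       (r_p)_i = gamma(i),   i,j = 1..p.
Substitute the sample gammas (Toeplitz matrix and right-hand side of size 2):
  Gamma_p = [[4.4859, -2.5115], [-2.5115, 4.4859]]
  r_p     = [-2.5115, 0.9102]
Written out:
  4.4859 phi_1 - 2.5115 phi_2 = -2.5115
  -2.5115 phi_1 + 4.4859 phi_2 = 0.9102
Solve by Cramer's rule:
  det = gamma(0)^2 - gamma(1)^2 = (4.4859)^2 - (-2.5115)^2 = 20.12329881 - 6.30763225 = 13.81566656
  phi_hat_1 = [gamma(1) gamma(0) - gamma(1) gamma(2)] / det = [(-2.5115)(4.4859) - (-2.5115)(0.9102)] / 13.81566656 = -8.98037055 / 13.81566656 = -0.65
  phi_hat_2 = [gamma(0) gamma(2) - gamma(1)^2] / det = [(4.4859)(0.9102) - (-2.5115)^2] / 13.81566656 = -2.22456607 / 13.81566656 = -0.161
So phi_hat = [-0.6500, -0.1610].
Therefore phi_hat_2 = -0.1610.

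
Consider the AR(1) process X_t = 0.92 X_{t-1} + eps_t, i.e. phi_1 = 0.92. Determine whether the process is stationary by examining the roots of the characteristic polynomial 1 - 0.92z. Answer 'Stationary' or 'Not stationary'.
\text{Stationary}

The AR(p) characteristic polynomial is P(z) = 1 - 0.92z.
Stationarity requires all roots to lie outside the unit circle, i.e. |z| > 1 for every root.
This is linear in z: 1 + (-0.92) z = 0  =>  z = -1/(-0.92) = 1.086957,  |z| = 1.086957.
Moduli of all roots: 1.0870.
All moduli strictly greater than 1? Yes.
Verdict: Stationary.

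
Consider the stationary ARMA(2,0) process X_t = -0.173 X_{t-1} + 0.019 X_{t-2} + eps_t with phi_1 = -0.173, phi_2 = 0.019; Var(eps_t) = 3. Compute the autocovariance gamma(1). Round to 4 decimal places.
\gamma(1) = -0.5462

Multiply the model equation by X_{t-k} and take expectations. With theta_0 = psi_0 = 1 and psi_j the MA(infinity) weights, this gives
  gamma(k) - sum_i phi_i gamma(k-i) = c_k,
  c_k = sigma^2 * sum_{j=k..q} theta_j psi_{j-k}   (c_k = 0 for k > q),
using gamma(-m) = gamma(m).
Pure AR (q = 0): c_0 = sigma^2 = 3, c_k = 0 for k >= 1.
Equations for k = 0, 1, 2 (AR order 2, c_2 = 0):
  (E0) gamma(0) = phi_1 gamma(1) + phi_2 gamma(2) + c_0
  (E1) gamma(1) = phi_1 gamma(0) + phi_2 gamma(1) + c_1
  (E2) gamma(2) = phi_1 gamma(1) + phi_2 gamma(0)
From (E1): gamma(1) = A gamma(0) + B with
  A = phi_1 / (1 - phi_2) = -0.173 / 0.981 = -0.176351,   B = c_1 / (1 - phi_2) = 0 / 0.981 = 0.
Insert (E2) into (E0): gamma(0) (1 - phi_2^2) = phi_1 (1 + phi_2) gamma(1) + c_0.
  phi_1 (1 + phi_2) = (-0.173)(1.019) = -0.176287,   1 - phi_2^2 = 0.999639.
Replace gamma(1) by A gamma(0) + B and collect gamma(0):
  gamma(0) [0.999639 - (-0.176287)(-0.176351)] = c_0 = 3
  gamma(0) * 0.968551 = 3
  gamma(0) = 3 / 0.968551 = 3.097412.
  gamma(1) = A gamma(0) = (-0.176351)(3.097412) = -0.546231.
Therefore gamma(1) = -0.5462 (to 4 decimal places).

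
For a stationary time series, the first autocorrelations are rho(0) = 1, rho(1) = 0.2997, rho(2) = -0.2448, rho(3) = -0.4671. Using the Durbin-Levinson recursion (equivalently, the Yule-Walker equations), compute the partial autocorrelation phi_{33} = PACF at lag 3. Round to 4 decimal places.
\phi_{33} = -0.3260

The PACF at lag k is phi_{kk}, the last component of the solution
to the Yule-Walker system G_k phi = r_k where
  (G_k)_{ij} = rho(|i - j|), (r_k)_i = rho(i), i,j = 1..k.
Equivalently, Durbin-Levinson gives phi_{kk} iteratively:
  phi_{11} = rho(1)
  phi_{kk} = [rho(k) - sum_{j=1..k-1} phi_{k-1,j} rho(k-j)]
            / [1 - sum_{j=1..k-1} phi_{k-1,j} rho(j)],
  phi_{k,j} = phi_{k-1,j} - phi_{kk} phi_{k-1,k-j},  j = 1..k-1.
Step k = 1:
  phi_11 = rho(1) = 0.2997.
Step k = 2:
  phi_22 = [rho(2) - phi_11 rho(1)] / [1 - phi_11 rho(1)] = [-0.2448 - (0.2997)(0.2997)] / [1 - (0.2997)(0.2997)]
         = -0.33462009 / 0.91017991 = -0.367642.
  Update: phi_21 = phi_11 - phi_22 phi_11 = 0.2997 - (-0.367642)(0.2997) = 0.409882.
Step k = 3:
  phi_33 = [rho(3) - phi_21 rho(2) - phi_22 rho(1)] / [1 - phi_21 rho(1) - phi_22 rho(2)]
    numerator   = -0.4671 - (0.409882)(-0.2448) - (-0.367642)(0.2997) = -0.25657862
    denominator = 1 - (0.409882)(0.2997) - (-0.367642)(-0.2448) = 0.78715961
  phi_33 = -0.25657862 / 0.78715961 = -0.326.
Therefore phi_{33} = -0.3260.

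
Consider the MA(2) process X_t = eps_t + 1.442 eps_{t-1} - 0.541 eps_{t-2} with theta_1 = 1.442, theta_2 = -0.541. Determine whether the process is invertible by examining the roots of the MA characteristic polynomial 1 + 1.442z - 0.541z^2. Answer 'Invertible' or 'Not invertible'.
\text{Not invertible}

The MA(q) characteristic polynomial is P(z) = 1 + 1.442z - 0.541z^2.
Invertibility requires all roots to lie outside the unit circle, i.e. |z| > 1 for every root.
Set 1 + (1.442) z + (-0.541) z^2 = 0, i.e. a z^2 + b z + c = 0 with a = -0.541, b = 1.442, c = 1.
Discriminant D = b^2 - 4ac = (1.442)^2 - 4*(-0.541)*1 = 2.079364 - (-2.164) = 4.243364.
D >= 0, so the roots are real: z = (-b +/- sqrt(D)) / (2a) = (-1.442 +/- 2.059943) / (-1.082).
  z_1 = (-1.442 + 2.059943) / (-1.082) = -0.5711,   |z_1| = 0.5711.
  z_2 = (-1.442 - 2.059943) / (-1.082) = 3.2365,   |z_2| = 3.2365.
Moduli of all roots: 0.5711, 3.2365.
All moduli strictly greater than 1? No.
Verdict: Not invertible.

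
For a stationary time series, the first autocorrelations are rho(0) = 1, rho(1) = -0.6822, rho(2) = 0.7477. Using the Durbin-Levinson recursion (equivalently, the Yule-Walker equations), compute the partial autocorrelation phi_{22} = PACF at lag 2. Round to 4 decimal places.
\phi_{22} = 0.5281

The PACF at lag k is phi_{kk}, the last component of the solution
to the Yule-Walker system G_k phi = r_k where
  (G_k)_{ij} = rho(|i - j|), (r_k)_i = rho(i), i,j = 1..k.
Equivalently, Durbin-Levinson gives phi_{kk} iteratively:
  phi_{11} = rho(1)
  phi_{kk} = [rho(k) - sum_{j=1..k-1} phi_{k-1,j} rho(k-j)]
            / [1 - sum_{j=1..k-1} phi_{k-1,j} rho(j)],
  phi_{k,j} = phi_{k-1,j} - phi_{kk} phi_{k-1,k-j},  j = 1..k-1.
Step k = 1:
  phi_11 = rho(1) = -0.6822.
Step k = 2:
  phi_22 = [rho(2) - phi_11 rho(1)] / [1 - phi_11 rho(1)] = [0.7477 - (-0.6822)(-0.6822)] / [1 - (-0.6822)(-0.6822)]
         = 0.28230316 / 0.53460316 = 0.5281.
Therefore phi_{22} = 0.5281.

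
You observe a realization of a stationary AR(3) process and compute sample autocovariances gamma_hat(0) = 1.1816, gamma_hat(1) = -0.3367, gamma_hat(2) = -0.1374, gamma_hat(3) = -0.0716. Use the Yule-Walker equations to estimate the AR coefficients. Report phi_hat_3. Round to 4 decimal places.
\hat\phi_{3} = -0.1850

The Yule-Walker equations for an AR(p) process read, in matrix form,
  Gamma_p phi = r_p,   with   (Gamma_p)_{ij} = gamma(|i - j|),
                       (r_p)_i = gamma(i),   i,j = 1..p.
Substitute the sample gammas (Toeplitz matrix and right-hand side of size 3):
  Gamma_p = [[1.1816, -0.3367, -0.1374], [-0.3367, 1.1816, -0.3367], [-0.1374, -0.3367, 1.1816]]
  r_p     = [-0.3367, -0.1374, -0.0716]
Written out (R1..R3):
  (R1) 1.1816 phi_1 - 0.3367 phi_2 - 0.1374 phi_3 = -0.3367
  (R2) -0.3367 phi_1 + 1.1816 phi_2 - 0.3367 phi_3 = -0.1374
  (R3) -0.1374 phi_1 - 0.3367 phi_2 + 1.1816 phi_3 = -0.0716
Gaussian elimination:
  R2 <- R2 - (-0.3367/1.1816) R1 = R2 - (-0.284953) R1:  1.085656 phi_2 - 0.375852 phi_3 = -0.233344
  R3 <- R3 - (-0.1374/1.1816) R1 = R3 - (-0.116283) R1:  -0.375852 phi_2 + 1.165623 phi_3 = -0.110752
  R3 <- R3 - (-0.375852/1.085656) R2 = R3 - (-0.346198) R2:  1.035503 phi_3 = -0.191536
Back-substitution:
  phi_hat_3 = -0.191536 / 1.035503 = -0.184969
  phi_hat_2 = (-0.233344 - (-0.375852)(-0.184969)) / 1.085656 = -0.278969
  phi_hat_1 = (-0.3367 - (-0.3367)(-0.278969) - (-0.1374)(-0.184969)) / 1.1816 = -0.385954
So phi_hat = [-0.3860, -0.2790, -0.1850].
Therefore phi_hat_3 = -0.1850.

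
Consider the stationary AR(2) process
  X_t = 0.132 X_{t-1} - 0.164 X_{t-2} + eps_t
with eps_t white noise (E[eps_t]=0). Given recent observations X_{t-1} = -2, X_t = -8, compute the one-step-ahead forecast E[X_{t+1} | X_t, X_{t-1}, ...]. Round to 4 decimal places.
E[X_{t+1} \mid \mathcal F_t] = -0.7280

For an AR(p) model X_t = c + sum_i phi_i X_{t-i} + eps_t, the
one-step-ahead conditional mean is
  E[X_{t+1} | X_t, ...] = c + sum_i phi_i X_{t+1-i}.
Substitute known values:
  E[X_{t+1} | ...] = (0.132) * (-8) + (-0.164) * (-2)
                   = -0.7280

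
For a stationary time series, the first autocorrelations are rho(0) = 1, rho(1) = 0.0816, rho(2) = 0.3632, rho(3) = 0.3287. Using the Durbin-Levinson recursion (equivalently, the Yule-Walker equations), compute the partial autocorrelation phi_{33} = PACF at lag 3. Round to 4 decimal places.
\phi_{33} = 0.3240

The PACF at lag k is phi_{kk}, the last component of the solution
to the Yule-Walker system G_k phi = r_k where
  (G_k)_{ij} = rho(|i - j|), (r_k)_i = rho(i), i,j = 1..k.
Equivalently, Durbin-Levinson gives phi_{kk} iteratively:
  phi_{11} = rho(1)
  phi_{kk} = [rho(k) - sum_{j=1..k-1} phi_{k-1,j} rho(k-j)]
            / [1 - sum_{j=1..k-1} phi_{k-1,j} rho(j)],
  phi_{k,j} = phi_{k-1,j} - phi_{kk} phi_{k-1,k-j},  j = 1..k-1.
Step k = 1:
  phi_11 = rho(1) = 0.0816.
Step k = 2:
  phi_22 = [rho(2) - phi_11 rho(1)] / [1 - phi_11 rho(1)] = [0.3632 - (0.0816)(0.0816)] / [1 - (0.0816)(0.0816)]
         = 0.35654144 / 0.99334144 = 0.358931.
  Update: phi_21 = phi_11 - phi_22 phi_11 = 0.0816 - (0.358931)(0.0816) = 0.052311.
Step k = 3:
  phi_33 = [rho(3) - phi_21 rho(2) - phi_22 rho(1)] / [1 - phi_21 rho(1) - phi_22 rho(2)]
    numerator   = 0.3287 - (0.052311)(0.3632) - (0.358931)(0.0816) = 0.28041177
    denominator = 1 - (0.052311)(0.0816) - (0.358931)(0.3632) = 0.86536752
  phi_33 = 0.28041177 / 0.86536752 = 0.324.
Therefore phi_{33} = 0.3240.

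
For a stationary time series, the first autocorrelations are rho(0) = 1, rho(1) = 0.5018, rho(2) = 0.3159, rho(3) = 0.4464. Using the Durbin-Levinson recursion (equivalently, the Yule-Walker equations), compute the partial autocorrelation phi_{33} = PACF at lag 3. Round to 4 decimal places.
\phi_{33} = 0.3480

The PACF at lag k is phi_{kk}, the last component of the solution
to the Yule-Walker system G_k phi = r_k where
  (G_k)_{ij} = rho(|i - j|), (r_k)_i = rho(i), i,j = 1..k.
Equivalently, Durbin-Levinson gives phi_{kk} iteratively:
  phi_{11} = rho(1)
  phi_{kk} = [rho(k) - sum_{j=1..k-1} phi_{k-1,j} rho(k-j)]
            / [1 - sum_{j=1..k-1} phi_{k-1,j} rho(j)],
  phi_{k,j} = phi_{k-1,j} - phi_{kk} phi_{k-1,k-j},  j = 1..k-1.
Step k = 1:
  phi_11 = rho(1) = 0.5018.
Step k = 2:
  phi_22 = [rho(2) - phi_11 rho(1)] / [1 - phi_11 rho(1)] = [0.3159 - (0.5018)(0.5018)] / [1 - (0.5018)(0.5018)]
         = 0.06409676 / 0.74819676 = 0.085668.
  Update: phi_21 = phi_11 - phi_22 phi_11 = 0.5018 - (0.085668)(0.5018) = 0.458812.
Step k = 3:
  phi_33 = [rho(3) - phi_21 rho(2) - phi_22 rho(1)] / [1 - phi_21 rho(1) - phi_22 rho(2)]
    numerator   = 0.4464 - (0.458812)(0.3159) - (0.085668)(0.5018) = 0.25847304
    denominator = 1 - (0.458812)(0.5018) - (0.085668)(0.3159) = 0.7427057
  phi_33 = 0.25847304 / 0.7427057 = 0.348.
Therefore phi_{33} = 0.3480.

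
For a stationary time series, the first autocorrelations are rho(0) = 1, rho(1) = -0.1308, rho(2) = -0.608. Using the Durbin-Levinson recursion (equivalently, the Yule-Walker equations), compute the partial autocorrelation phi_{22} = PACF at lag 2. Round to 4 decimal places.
\phi_{22} = -0.6360

The PACF at lag k is phi_{kk}, the last component of the solution
to the Yule-Walker system G_k phi = r_k where
  (G_k)_{ij} = rho(|i - j|), (r_k)_i = rho(i), i,j = 1..k.
Equivalently, Durbin-Levinson gives phi_{kk} iteratively:
  phi_{11} = rho(1)
  phi_{kk} = [rho(k) - sum_{j=1..k-1} phi_{k-1,j} rho(k-j)]
            / [1 - sum_{j=1..k-1} phi_{k-1,j} rho(j)],
  phi_{k,j} = phi_{k-1,j} - phi_{kk} phi_{k-1,k-j},  j = 1..k-1.
Step k = 1:
  phi_11 = rho(1) = -0.1308.
Step k = 2:
  phi_22 = [rho(2) - phi_11 rho(1)] / [1 - phi_11 rho(1)] = [-0.608 - (-0.1308)(-0.1308)] / [1 - (-0.1308)(-0.1308)]
         = -0.62510864 / 0.98289136 = -0.636.
Therefore phi_{22} = -0.6360.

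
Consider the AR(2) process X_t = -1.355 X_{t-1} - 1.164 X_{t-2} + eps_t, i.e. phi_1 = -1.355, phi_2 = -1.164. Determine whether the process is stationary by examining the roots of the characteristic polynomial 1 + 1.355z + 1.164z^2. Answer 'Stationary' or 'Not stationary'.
\text{Not stationary}

The AR(p) characteristic polynomial is P(z) = 1 + 1.355z + 1.164z^2.
Stationarity requires all roots to lie outside the unit circle, i.e. |z| > 1 for every root.
Set 1 + (1.355) z + (1.164) z^2 = 0, i.e. a z^2 + b z + c = 0 with a = 1.164, b = 1.355, c = 1.
Discriminant D = b^2 - 4ac = (1.355)^2 - 4*(1.164)*1 = 1.836025 - (4.656) = -2.819975.
D < 0, so the roots are the complex-conjugate pair z = (-b +/- i sqrt(-D)) / (2a) = -0.582 +/- 0.7213i.
For a conjugate pair |z|^2 = z * conj(z) = (product of roots) = c/a = 1/(1.164) = 0.859107, so |z| = sqrt(0.859107) = 0.9269 for both roots.
Moduli of all roots: 0.9269, 0.9269.
All moduli strictly greater than 1? No.
Verdict: Not stationary.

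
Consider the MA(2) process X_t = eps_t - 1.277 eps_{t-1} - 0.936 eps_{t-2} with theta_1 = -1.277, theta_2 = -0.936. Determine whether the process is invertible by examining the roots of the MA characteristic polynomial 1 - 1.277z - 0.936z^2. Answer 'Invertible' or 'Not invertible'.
\text{Not invertible}

The MA(q) characteristic polynomial is P(z) = 1 - 1.277z - 0.936z^2.
Invertibility requires all roots to lie outside the unit circle, i.e. |z| > 1 for every root.
Set 1 + (-1.277) z + (-0.936) z^2 = 0, i.e. a z^2 + b z + c = 0 with a = -0.936, b = -1.277, c = 1.
Discriminant D = b^2 - 4ac = (-1.277)^2 - 4*(-0.936)*1 = 1.630729 - (-3.744) = 5.374729.
D >= 0, so the roots are real: z = (-b +/- sqrt(D)) / (2a) = (1.277 +/- 2.318346) / (-1.872).
  z_1 = (1.277 + 2.318346) / (-1.872) = -1.9206,   |z_1| = 1.9206.
  z_2 = (1.277 - 2.318346) / (-1.872) = 0.5563,   |z_2| = 0.5563.
Moduli of all roots: 1.9206, 0.5563.
All moduli strictly greater than 1? No.
Verdict: Not invertible.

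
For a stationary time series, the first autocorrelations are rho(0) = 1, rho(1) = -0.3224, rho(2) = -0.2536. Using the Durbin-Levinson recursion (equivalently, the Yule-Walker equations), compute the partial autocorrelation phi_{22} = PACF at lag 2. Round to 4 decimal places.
\phi_{22} = -0.3990

The PACF at lag k is phi_{kk}, the last component of the solution
to the Yule-Walker system G_k phi = r_k where
  (G_k)_{ij} = rho(|i - j|), (r_k)_i = rho(i), i,j = 1..k.
Equivalently, Durbin-Levinson gives phi_{kk} iteratively:
  phi_{11} = rho(1)
  phi_{kk} = [rho(k) - sum_{j=1..k-1} phi_{k-1,j} rho(k-j)]
            / [1 - sum_{j=1..k-1} phi_{k-1,j} rho(j)],
  phi_{k,j} = phi_{k-1,j} - phi_{kk} phi_{k-1,k-j},  j = 1..k-1.
Step k = 1:
  phi_11 = rho(1) = -0.3224.
Step k = 2:
  phi_22 = [rho(2) - phi_11 rho(1)] / [1 - phi_11 rho(1)] = [-0.2536 - (-0.3224)(-0.3224)] / [1 - (-0.3224)(-0.3224)]
         = -0.35754176 / 0.89605824 = -0.399.
Therefore phi_{22} = -0.3990.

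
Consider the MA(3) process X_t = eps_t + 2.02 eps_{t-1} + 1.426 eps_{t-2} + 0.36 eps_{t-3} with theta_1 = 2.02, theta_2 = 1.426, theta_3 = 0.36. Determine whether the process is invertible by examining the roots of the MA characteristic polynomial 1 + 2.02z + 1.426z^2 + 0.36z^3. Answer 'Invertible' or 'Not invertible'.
\text{Invertible}

The MA(q) characteristic polynomial is P(z) = 1 + 2.02z + 1.426z^2 + 0.36z^3.
Invertibility requires all roots to lie outside the unit circle, i.e. |z| > 1 for every root.
Degree 3: look for a simple real root z0 first, then factor out (1 - z/z0) and solve the remaining quadratic.
Testing z0 = -1.25: P(-1.25) = 1 + (2.02)(-1.25) + (1.426)(-1.25)^2 + (0.36)(-1.25)^3
  = 1 + (-2.525) + (2.228125) + (-0.703125) = 0.  So z_0 = -1.25 is a root, |z_0| = 1.25.
Divide out the factor (1 + 0.8 z) = (1 - z/z0) (since 1/z0 = -0.8):
  P(z) = (1 + 0.8 z)(1 + (1.22) z + (0.45) z^2)
  [check: z-coef 1.22 - (-0.8) = 2.02; z^2-coef 0.45 - (-0.8)(1.22) = 1.426; z^3-coef -(-0.8)(0.45) = 0.36.]
Remaining roots from the quadratic factor 1 + (1.22) z + (0.45) z^2:
  Set 1 + (1.22) z + (0.45) z^2 = 0, i.e. a z^2 + b z + c = 0 with a = 0.45, b = 1.22, c = 1.
  Discriminant D = b^2 - 4ac = (1.22)^2 - 4*(0.45)*1 = 1.4884 - (1.8) = -0.3116.
  D < 0, so the roots are the complex-conjugate pair z = (-b +/- i sqrt(-D)) / (2a) = -1.3556 +/- 0.6202i.
  For a conjugate pair |z|^2 = z * conj(z) = (product of roots) = c/a = 1/(0.45) = 2.222222, so |z| = sqrt(2.222222) = 1.4907 for both roots.
Moduli of all roots: 1.2500, 1.4907, 1.4907.
All moduli strictly greater than 1? Yes.
Verdict: Invertible.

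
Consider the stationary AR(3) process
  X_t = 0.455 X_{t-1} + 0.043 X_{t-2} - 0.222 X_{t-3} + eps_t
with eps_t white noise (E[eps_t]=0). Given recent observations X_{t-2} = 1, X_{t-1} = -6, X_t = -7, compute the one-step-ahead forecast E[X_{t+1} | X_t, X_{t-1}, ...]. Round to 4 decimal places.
E[X_{t+1} \mid \mathcal F_t] = -3.6650

For an AR(p) model X_t = c + sum_i phi_i X_{t-i} + eps_t, the
one-step-ahead conditional mean is
  E[X_{t+1} | X_t, ...] = c + sum_i phi_i X_{t+1-i}.
Substitute known values:
  E[X_{t+1} | ...] = (0.455) * (-7) + (0.043) * (-6) + (-0.222) * (1)
                   = -3.6650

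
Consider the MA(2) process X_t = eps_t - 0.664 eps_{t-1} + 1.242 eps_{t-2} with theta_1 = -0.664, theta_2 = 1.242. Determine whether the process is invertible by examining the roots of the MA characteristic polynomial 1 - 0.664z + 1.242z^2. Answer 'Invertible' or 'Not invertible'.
\text{Not invertible}

The MA(q) characteristic polynomial is P(z) = 1 - 0.664z + 1.242z^2.
Invertibility requires all roots to lie outside the unit circle, i.e. |z| > 1 for every root.
Set 1 + (-0.664) z + (1.242) z^2 = 0, i.e. a z^2 + b z + c = 0 with a = 1.242, b = -0.664, c = 1.
Discriminant D = b^2 - 4ac = (-0.664)^2 - 4*(1.242)*1 = 0.440896 - (4.968) = -4.527104.
D < 0, so the roots are the complex-conjugate pair z = (-b +/- i sqrt(-D)) / (2a) = 0.2673 +/- 0.8566i.
For a conjugate pair |z|^2 = z * conj(z) = (product of roots) = c/a = 1/(1.242) = 0.805153, so |z| = sqrt(0.805153) = 0.8973 for both roots.
Moduli of all roots: 0.8973, 0.8973.
All moduli strictly greater than 1? No.
Verdict: Not invertible.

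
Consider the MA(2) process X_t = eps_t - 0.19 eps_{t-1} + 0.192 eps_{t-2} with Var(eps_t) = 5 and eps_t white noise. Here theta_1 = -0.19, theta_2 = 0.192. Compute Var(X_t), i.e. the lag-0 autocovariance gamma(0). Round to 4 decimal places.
\gamma(0) = 5.3648

For an MA(q) process X_t = eps_t + sum_i theta_i eps_{t-i} with
Var(eps_t) = sigma^2, the variance is
  gamma(0) = sigma^2 * (1 + sum_i theta_i^2).
  sum_i theta_i^2 = (-0.19)^2 + (0.192)^2 = 0.0361 + 0.036864 = 0.072964.
  gamma(0) = 5 * (1 + 0.072964) = 5 * 1.072964 = 5.36482, which rounds to 5.3648.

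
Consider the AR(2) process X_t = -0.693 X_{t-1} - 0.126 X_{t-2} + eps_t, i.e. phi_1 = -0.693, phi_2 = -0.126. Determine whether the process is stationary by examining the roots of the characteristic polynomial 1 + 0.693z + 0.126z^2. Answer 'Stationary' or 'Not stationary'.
\text{Stationary}

The AR(p) characteristic polynomial is P(z) = 1 + 0.693z + 0.126z^2.
Stationarity requires all roots to lie outside the unit circle, i.e. |z| > 1 for every root.
Set 1 + (0.693) z + (0.126) z^2 = 0, i.e. a z^2 + b z + c = 0 with a = 0.126, b = 0.693, c = 1.
Discriminant D = b^2 - 4ac = (0.693)^2 - 4*(0.126)*1 = 0.480249 - (0.504) = -0.023751.
D < 0, so the roots are the complex-conjugate pair z = (-b +/- i sqrt(-D)) / (2a) = -2.75 +/- 0.6116i.
For a conjugate pair |z|^2 = z * conj(z) = (product of roots) = c/a = 1/(0.126) = 7.936508, so |z| = sqrt(7.936508) = 2.8172 for both roots.
Moduli of all roots: 2.8172, 2.8172.
All moduli strictly greater than 1? Yes.
Verdict: Stationary.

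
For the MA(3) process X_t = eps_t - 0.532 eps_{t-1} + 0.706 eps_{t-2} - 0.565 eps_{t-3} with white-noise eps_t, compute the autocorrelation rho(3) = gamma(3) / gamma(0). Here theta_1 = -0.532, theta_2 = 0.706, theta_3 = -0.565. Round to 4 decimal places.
\rho(3) = -0.2690

For an MA(q) process with theta_0 = 1, the autocovariance is
  gamma(k) = sigma^2 * sum_{i=0..q-k} theta_i * theta_{i+k},
and rho(k) = gamma(k) / gamma(0). Sigma^2 cancels.
  numerator   = (1)*(-0.565) = -0.565.
  denominator = (1)^2 + (-0.532)^2 + (0.706)^2 + (-0.565)^2 = 2.100685.
  rho(3) = -0.565 / 2.100685 = -0.2690.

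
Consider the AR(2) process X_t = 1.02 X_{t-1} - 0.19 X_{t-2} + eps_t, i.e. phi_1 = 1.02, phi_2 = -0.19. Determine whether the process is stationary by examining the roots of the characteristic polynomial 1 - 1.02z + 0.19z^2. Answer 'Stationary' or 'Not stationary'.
\text{Stationary}

The AR(p) characteristic polynomial is P(z) = 1 - 1.02z + 0.19z^2.
Stationarity requires all roots to lie outside the unit circle, i.e. |z| > 1 for every root.
Set 1 + (-1.02) z + (0.19) z^2 = 0, i.e. a z^2 + b z + c = 0 with a = 0.19, b = -1.02, c = 1.
Discriminant D = b^2 - 4ac = (-1.02)^2 - 4*(0.19)*1 = 1.0404 - (0.76) = 0.2804.
D >= 0, so the roots are real: z = (-b +/- sqrt(D)) / (2a) = (1.02 +/- 0.529528) / (0.38).
  z_1 = (1.02 + 0.529528) / (0.38) = 4.0777,   |z_1| = 4.0777.
  z_2 = (1.02 - 0.529528) / (0.38) = 1.2907,   |z_2| = 1.2907.
Moduli of all roots: 4.0777, 1.2907.
All moduli strictly greater than 1? Yes.
Verdict: Stationary.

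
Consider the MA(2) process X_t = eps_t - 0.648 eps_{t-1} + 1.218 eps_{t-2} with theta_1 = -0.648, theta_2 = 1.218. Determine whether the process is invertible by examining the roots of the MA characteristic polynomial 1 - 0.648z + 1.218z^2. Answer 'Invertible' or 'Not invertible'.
\text{Not invertible}

The MA(q) characteristic polynomial is P(z) = 1 - 0.648z + 1.218z^2.
Invertibility requires all roots to lie outside the unit circle, i.e. |z| > 1 for every root.
Set 1 + (-0.648) z + (1.218) z^2 = 0, i.e. a z^2 + b z + c = 0 with a = 1.218, b = -0.648, c = 1.
Discriminant D = b^2 - 4ac = (-0.648)^2 - 4*(1.218)*1 = 0.419904 - (4.872) = -4.452096.
D < 0, so the roots are the complex-conjugate pair z = (-b +/- i sqrt(-D)) / (2a) = 0.266 +/- 0.8662i.
For a conjugate pair |z|^2 = z * conj(z) = (product of roots) = c/a = 1/(1.218) = 0.821018, so |z| = sqrt(0.821018) = 0.9061 for both roots.
Moduli of all roots: 0.9061, 0.9061.
All moduli strictly greater than 1? No.
Verdict: Not invertible.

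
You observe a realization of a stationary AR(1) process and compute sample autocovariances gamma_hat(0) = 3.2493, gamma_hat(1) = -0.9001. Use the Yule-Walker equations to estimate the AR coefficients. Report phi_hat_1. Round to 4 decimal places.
\hat\phi_{1} = -0.2770

The Yule-Walker equations for an AR(p) process read, in matrix form,
  Gamma_p phi = r_p,   with   (Gamma_p)_{ij} = gamma(|i - j|),
                       (r_p)_i = gamma(i),   i,j = 1..p.
Substitute the sample gammas (Toeplitz matrix and right-hand side of size 1):
  Gamma_p = [[3.2493]]
  r_p     = [-0.9001]
With p = 1 this is the single equation gamma(0) phi_1 = gamma(1):
  phi_hat_1 = gamma(1) / gamma(0) = -0.9001 / 3.2493 = -0.2770.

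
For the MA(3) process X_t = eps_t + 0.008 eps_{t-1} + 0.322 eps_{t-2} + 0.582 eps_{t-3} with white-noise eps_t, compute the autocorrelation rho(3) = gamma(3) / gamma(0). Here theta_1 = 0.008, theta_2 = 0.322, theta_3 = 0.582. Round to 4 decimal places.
\rho(3) = 0.4035

For an MA(q) process with theta_0 = 1, the autocovariance is
  gamma(k) = sigma^2 * sum_{i=0..q-k} theta_i * theta_{i+k},
and rho(k) = gamma(k) / gamma(0). Sigma^2 cancels.
  numerator   = (1)*(0.582) = 0.582.
  denominator = (1)^2 + (0.008)^2 + (0.322)^2 + (0.582)^2 = 1.442472.
  rho(3) = 0.582 / 1.442472 = 0.4035.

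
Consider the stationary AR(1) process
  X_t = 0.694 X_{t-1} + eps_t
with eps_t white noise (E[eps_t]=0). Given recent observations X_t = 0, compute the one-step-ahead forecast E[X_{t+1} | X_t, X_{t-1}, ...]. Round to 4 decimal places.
E[X_{t+1} \mid \mathcal F_t] = 0.0000

For an AR(p) model X_t = c + sum_i phi_i X_{t-i} + eps_t, the
one-step-ahead conditional mean is
  E[X_{t+1} | X_t, ...] = c + sum_i phi_i X_{t+1-i}.
Substitute known values:
  E[X_{t+1} | ...] = (0.694) * (0)
                   = 0.0000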